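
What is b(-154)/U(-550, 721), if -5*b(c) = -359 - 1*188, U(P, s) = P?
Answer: -547/2750 ≈ -0.19891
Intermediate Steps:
b(c) = 547/5 (b(c) = -(-359 - 1*188)/5 = -(-359 - 188)/5 = -⅕*(-547) = 547/5)
b(-154)/U(-550, 721) = (547/5)/(-550) = (547/5)*(-1/550) = -547/2750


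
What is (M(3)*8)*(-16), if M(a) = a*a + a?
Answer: -1536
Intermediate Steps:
M(a) = a + a**2 (M(a) = a**2 + a = a + a**2)
(M(3)*8)*(-16) = ((3*(1 + 3))*8)*(-16) = ((3*4)*8)*(-16) = (12*8)*(-16) = 96*(-16) = -1536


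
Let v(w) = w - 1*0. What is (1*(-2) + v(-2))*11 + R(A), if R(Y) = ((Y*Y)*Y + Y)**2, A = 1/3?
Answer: -31976/729 ≈ -43.863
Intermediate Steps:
v(w) = w (v(w) = w + 0 = w)
A = 1/3 ≈ 0.33333
R(Y) = (Y + Y**3)**2 (R(Y) = (Y**2*Y + Y)**2 = (Y**3 + Y)**2 = (Y + Y**3)**2)
(1*(-2) + v(-2))*11 + R(A) = (1*(-2) - 2)*11 + (1/3)**2*(1 + (1/3)**2)**2 = (-2 - 2)*11 + (1 + 1/9)**2/9 = -4*11 + (10/9)**2/9 = -44 + (1/9)*(100/81) = -44 + 100/729 = -31976/729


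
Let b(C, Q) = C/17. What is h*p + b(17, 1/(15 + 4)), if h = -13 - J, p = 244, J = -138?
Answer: 30501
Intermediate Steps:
b(C, Q) = C/17 (b(C, Q) = C*(1/17) = C/17)
h = 125 (h = -13 - 1*(-138) = -13 + 138 = 125)
h*p + b(17, 1/(15 + 4)) = 125*244 + (1/17)*17 = 30500 + 1 = 30501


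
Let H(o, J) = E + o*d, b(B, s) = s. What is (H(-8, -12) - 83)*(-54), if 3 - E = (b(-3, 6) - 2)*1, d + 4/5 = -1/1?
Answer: 18792/5 ≈ 3758.4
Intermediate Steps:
d = -9/5 (d = -⅘ - 1/1 = -⅘ - 1*1 = -⅘ - 1 = -9/5 ≈ -1.8000)
E = -1 (E = 3 - (6 - 2) = 3 - 4 = -1)
H(o, J) = -1 - 9*o/5 (H(o, J) = -1 + o*(-9/5) = -1 - 9*o/5)
(H(-8, -12) - 83)*(-54) = ((-1 - 9/5*(-8)) - 83)*(-54) = ((-1 + 72/5) - 83)*(-54) = (67/5 - 83)*(-54) = -348/5*(-54) = 18792/5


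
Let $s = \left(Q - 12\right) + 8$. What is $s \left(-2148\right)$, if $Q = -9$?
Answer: $27924$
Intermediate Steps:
$s = -13$ ($s = \left(-9 - 12\right) + 8 = -21 + 8 = -13$)
$s \left(-2148\right) = \left(-13\right) \left(-2148\right) = 27924$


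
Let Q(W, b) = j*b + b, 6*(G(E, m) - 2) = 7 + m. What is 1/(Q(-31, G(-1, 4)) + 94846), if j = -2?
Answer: 6/569053 ≈ 1.0544e-5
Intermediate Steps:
G(E, m) = 19/6 + m/6 (G(E, m) = 2 + (7 + m)/6 = 2 + (7/6 + m/6) = 19/6 + m/6)
Q(W, b) = -b (Q(W, b) = -2*b + b = -b)
1/(Q(-31, G(-1, 4)) + 94846) = 1/(-(19/6 + (⅙)*4) + 94846) = 1/(-(19/6 + ⅔) + 94846) = 1/(-1*23/6 + 94846) = 1/(-23/6 + 94846) = 1/(569053/6) = 6/569053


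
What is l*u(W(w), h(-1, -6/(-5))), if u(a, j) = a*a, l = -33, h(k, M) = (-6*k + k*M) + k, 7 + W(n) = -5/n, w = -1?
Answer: -132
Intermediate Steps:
W(n) = -7 - 5/n
h(k, M) = -5*k + M*k (h(k, M) = (-6*k + M*k) + k = -5*k + M*k)
u(a, j) = a²
l*u(W(w), h(-1, -6/(-5))) = -33*(-7 - 5/(-1))² = -33*(-7 - 5*(-1))² = -33*(-7 + 5)² = -33*(-2)² = -33*4 = -132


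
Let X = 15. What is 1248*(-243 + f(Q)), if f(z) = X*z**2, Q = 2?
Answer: -228384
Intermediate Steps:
f(z) = 15*z**2
1248*(-243 + f(Q)) = 1248*(-243 + 15*2**2) = 1248*(-243 + 15*4) = 1248*(-243 + 60) = 1248*(-183) = -228384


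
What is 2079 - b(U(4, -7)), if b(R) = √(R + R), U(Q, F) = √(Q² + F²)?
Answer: 2079 - √2*65^(¼) ≈ 2075.0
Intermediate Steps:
U(Q, F) = √(F² + Q²)
b(R) = √2*√R (b(R) = √(2*R) = √2*√R)
2079 - b(U(4, -7)) = 2079 - √2*√(√((-7)² + 4²)) = 2079 - √2*√(√(49 + 16)) = 2079 - √2*√(√65) = 2079 - √2*65^(¼)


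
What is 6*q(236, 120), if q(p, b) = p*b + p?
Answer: 171336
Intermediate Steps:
q(p, b) = p + b*p (q(p, b) = b*p + p = p + b*p)
6*q(236, 120) = 6*(236*(1 + 120)) = 6*(236*121) = 6*28556 = 171336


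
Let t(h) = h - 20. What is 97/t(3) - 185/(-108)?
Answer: -7331/1836 ≈ -3.9929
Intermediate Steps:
t(h) = -20 + h
97/t(3) - 185/(-108) = 97/(-20 + 3) - 185/(-108) = 97/(-17) - 185*(-1/108) = 97*(-1/17) + 185/108 = -97/17 + 185/108 = -7331/1836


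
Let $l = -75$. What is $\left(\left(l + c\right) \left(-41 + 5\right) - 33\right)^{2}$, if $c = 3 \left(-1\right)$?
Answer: $7700625$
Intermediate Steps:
$c = -3$
$\left(\left(l + c\right) \left(-41 + 5\right) - 33\right)^{2} = \left(\left(-75 - 3\right) \left(-41 + 5\right) - 33\right)^{2} = \left(\left(-78\right) \left(-36\right) - 33\right)^{2} = \left(2808 - 33\right)^{2} = 2775^{2} = 7700625$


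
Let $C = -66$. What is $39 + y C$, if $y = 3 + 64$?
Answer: $-4383$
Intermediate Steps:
$y = 67$
$39 + y C = 39 + 67 \left(-66\right) = 39 - 4422 = -4383$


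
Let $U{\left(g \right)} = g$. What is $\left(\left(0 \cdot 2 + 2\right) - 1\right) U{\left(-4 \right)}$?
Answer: $-4$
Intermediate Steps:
$\left(\left(0 \cdot 2 + 2\right) - 1\right) U{\left(-4 \right)} = \left(\left(0 \cdot 2 + 2\right) - 1\right) \left(-4\right) = \left(\left(0 + 2\right) - 1\right) \left(-4\right) = \left(2 - 1\right) \left(-4\right) = 1 \left(-4\right) = -4$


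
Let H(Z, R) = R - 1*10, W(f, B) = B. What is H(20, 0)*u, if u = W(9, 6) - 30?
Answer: 240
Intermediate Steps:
H(Z, R) = -10 + R (H(Z, R) = R - 10 = -10 + R)
u = -24 (u = 6 - 30 = -24)
H(20, 0)*u = (-10 + 0)*(-24) = -10*(-24) = 240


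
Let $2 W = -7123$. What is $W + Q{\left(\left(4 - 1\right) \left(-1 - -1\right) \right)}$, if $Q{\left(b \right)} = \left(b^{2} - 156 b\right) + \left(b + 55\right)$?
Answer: $- \frac{7013}{2} \approx -3506.5$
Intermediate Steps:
$W = - \frac{7123}{2}$ ($W = \frac{1}{2} \left(-7123\right) = - \frac{7123}{2} \approx -3561.5$)
$Q{\left(b \right)} = 55 + b^{2} - 155 b$ ($Q{\left(b \right)} = \left(b^{2} - 156 b\right) + \left(55 + b\right) = 55 + b^{2} - 155 b$)
$W + Q{\left(\left(4 - 1\right) \left(-1 - -1\right) \right)} = - \frac{7123}{2} + \left(55 + \left(\left(4 - 1\right) \left(-1 - -1\right)\right)^{2} - 155 \left(4 - 1\right) \left(-1 - -1\right)\right) = - \frac{7123}{2} + \left(55 + \left(3 \left(-1 + 1\right)\right)^{2} - 155 \cdot 3 \left(-1 + 1\right)\right) = - \frac{7123}{2} + \left(55 + \left(3 \cdot 0\right)^{2} - 155 \cdot 3 \cdot 0\right) = - \frac{7123}{2} + \left(55 + 0^{2} - 0\right) = - \frac{7123}{2} + \left(55 + 0 + 0\right) = - \frac{7123}{2} + 55 = - \frac{7013}{2}$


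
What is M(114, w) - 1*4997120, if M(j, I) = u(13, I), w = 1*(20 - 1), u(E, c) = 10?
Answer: -4997110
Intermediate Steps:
w = 19 (w = 1*19 = 19)
M(j, I) = 10
M(114, w) - 1*4997120 = 10 - 1*4997120 = 10 - 4997120 = -4997110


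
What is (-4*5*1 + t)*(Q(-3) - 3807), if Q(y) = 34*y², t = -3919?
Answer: 13790439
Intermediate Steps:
(-4*5*1 + t)*(Q(-3) - 3807) = (-4*5*1 - 3919)*(34*(-3)² - 3807) = (-20*1 - 3919)*(34*9 - 3807) = (-20 - 3919)*(306 - 3807) = -3939*(-3501) = 13790439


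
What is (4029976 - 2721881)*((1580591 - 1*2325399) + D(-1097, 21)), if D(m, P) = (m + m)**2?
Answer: 5322413562660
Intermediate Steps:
D(m, P) = 4*m**2 (D(m, P) = (2*m)**2 = 4*m**2)
(4029976 - 2721881)*((1580591 - 1*2325399) + D(-1097, 21)) = (4029976 - 2721881)*((1580591 - 1*2325399) + 4*(-1097)**2) = 1308095*((1580591 - 2325399) + 4*1203409) = 1308095*(-744808 + 4813636) = 1308095*4068828 = 5322413562660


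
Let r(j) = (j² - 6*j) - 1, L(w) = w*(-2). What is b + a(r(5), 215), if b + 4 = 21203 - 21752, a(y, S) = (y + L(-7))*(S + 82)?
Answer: 1823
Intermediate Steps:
L(w) = -2*w
r(j) = -1 + j² - 6*j
a(y, S) = (14 + y)*(82 + S) (a(y, S) = (y - 2*(-7))*(S + 82) = (y + 14)*(82 + S) = (14 + y)*(82 + S))
b = -553 (b = -4 + (21203 - 21752) = -4 - 549 = -553)
b + a(r(5), 215) = -553 + (1148 + 14*215 + 82*(-1 + 5² - 6*5) + 215*(-1 + 5² - 6*5)) = -553 + (1148 + 3010 + 82*(-1 + 25 - 30) + 215*(-1 + 25 - 30)) = -553 + (1148 + 3010 + 82*(-6) + 215*(-6)) = -553 + (1148 + 3010 - 492 - 1290) = -553 + 2376 = 1823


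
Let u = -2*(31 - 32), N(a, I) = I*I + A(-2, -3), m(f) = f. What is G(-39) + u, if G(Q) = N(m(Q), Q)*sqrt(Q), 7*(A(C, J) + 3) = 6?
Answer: 2 + 10632*I*sqrt(39)/7 ≈ 2.0 + 9485.3*I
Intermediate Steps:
A(C, J) = -15/7 (A(C, J) = -3 + (1/7)*6 = -3 + 6/7 = -15/7)
N(a, I) = -15/7 + I**2 (N(a, I) = I*I - 15/7 = I**2 - 15/7 = -15/7 + I**2)
u = 2 (u = -2*(-1) = 2)
G(Q) = sqrt(Q)*(-15/7 + Q**2) (G(Q) = (-15/7 + Q**2)*sqrt(Q) = sqrt(Q)*(-15/7 + Q**2))
G(-39) + u = sqrt(-39)*(-15/7 + (-39)**2) + 2 = (I*sqrt(39))*(-15/7 + 1521) + 2 = (I*sqrt(39))*(10632/7) + 2 = 10632*I*sqrt(39)/7 + 2 = 2 + 10632*I*sqrt(39)/7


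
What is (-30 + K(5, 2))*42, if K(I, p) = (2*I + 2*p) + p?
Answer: -588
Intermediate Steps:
K(I, p) = 2*I + 3*p
(-30 + K(5, 2))*42 = (-30 + (2*5 + 3*2))*42 = (-30 + (10 + 6))*42 = (-30 + 16)*42 = -14*42 = -588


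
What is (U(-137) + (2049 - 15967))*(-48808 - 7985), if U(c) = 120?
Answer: 783629814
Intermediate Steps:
(U(-137) + (2049 - 15967))*(-48808 - 7985) = (120 + (2049 - 15967))*(-48808 - 7985) = (120 - 13918)*(-56793) = -13798*(-56793) = 783629814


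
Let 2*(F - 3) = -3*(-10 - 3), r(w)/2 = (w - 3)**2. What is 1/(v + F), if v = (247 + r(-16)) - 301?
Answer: 2/1381 ≈ 0.0014482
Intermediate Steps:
r(w) = 2*(-3 + w)**2 (r(w) = 2*(w - 3)**2 = 2*(-3 + w)**2)
F = 45/2 (F = 3 + (-3*(-10 - 3))/2 = 3 + (-3*(-13))/2 = 3 + (1/2)*39 = 3 + 39/2 = 45/2 ≈ 22.500)
v = 668 (v = (247 + 2*(-3 - 16)**2) - 301 = (247 + 2*(-19)**2) - 301 = (247 + 2*361) - 301 = (247 + 722) - 301 = 969 - 301 = 668)
1/(v + F) = 1/(668 + 45/2) = 1/(1381/2) = 2/1381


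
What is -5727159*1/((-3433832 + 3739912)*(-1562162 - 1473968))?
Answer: 5727159/929298670400 ≈ 6.1629e-6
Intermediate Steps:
-5727159*1/((-3433832 + 3739912)*(-1562162 - 1473968)) = -5727159/(306080*(-3036130)) = -5727159/(-929298670400) = -5727159*(-1/929298670400) = 5727159/929298670400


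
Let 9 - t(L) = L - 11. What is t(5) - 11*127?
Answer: -1382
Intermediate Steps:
t(L) = 20 - L (t(L) = 9 - (L - 11) = 9 - (-11 + L) = 9 + (11 - L) = 20 - L)
t(5) - 11*127 = (20 - 1*5) - 11*127 = (20 - 5) - 1397 = 15 - 1397 = -1382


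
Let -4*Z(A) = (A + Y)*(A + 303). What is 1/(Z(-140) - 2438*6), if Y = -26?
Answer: -2/15727 ≈ -0.00012717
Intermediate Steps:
Z(A) = -(-26 + A)*(303 + A)/4 (Z(A) = -(A - 26)*(A + 303)/4 = -(-26 + A)*(303 + A)/4)
1/(Z(-140) - 2438*6) = 1/((3939/2 - 277/4*(-140) - ¼*(-140)²) - 2438*6) = 1/((3939/2 + 9695 - ¼*19600) - 14628) = 1/((3939/2 + 9695 - 4900) - 14628) = 1/(13529/2 - 14628) = 1/(-15727/2) = -2/15727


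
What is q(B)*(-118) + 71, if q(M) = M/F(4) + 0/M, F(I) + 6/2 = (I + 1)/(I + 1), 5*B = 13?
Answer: 1122/5 ≈ 224.40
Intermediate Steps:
B = 13/5 (B = (1/5)*13 = 13/5 ≈ 2.6000)
F(I) = -2 (F(I) = -3 + (I + 1)/(I + 1) = -3 + (1 + I)/(1 + I) = -3 + 1 = -2)
q(M) = -M/2 (q(M) = M/(-2) + 0/M = M*(-1/2) + 0 = -M/2 + 0 = -M/2)
q(B)*(-118) + 71 = -1/2*13/5*(-118) + 71 = -13/10*(-118) + 71 = 767/5 + 71 = 1122/5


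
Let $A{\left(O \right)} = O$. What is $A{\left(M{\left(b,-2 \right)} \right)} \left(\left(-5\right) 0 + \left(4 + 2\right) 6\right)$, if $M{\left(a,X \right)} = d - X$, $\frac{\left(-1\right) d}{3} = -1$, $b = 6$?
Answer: $180$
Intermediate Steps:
$d = 3$ ($d = \left(-3\right) \left(-1\right) = 3$)
$M{\left(a,X \right)} = 3 - X$
$A{\left(M{\left(b,-2 \right)} \right)} \left(\left(-5\right) 0 + \left(4 + 2\right) 6\right) = \left(3 - -2\right) \left(\left(-5\right) 0 + \left(4 + 2\right) 6\right) = \left(3 + 2\right) \left(0 + 6 \cdot 6\right) = 5 \left(0 + 36\right) = 5 \cdot 36 = 180$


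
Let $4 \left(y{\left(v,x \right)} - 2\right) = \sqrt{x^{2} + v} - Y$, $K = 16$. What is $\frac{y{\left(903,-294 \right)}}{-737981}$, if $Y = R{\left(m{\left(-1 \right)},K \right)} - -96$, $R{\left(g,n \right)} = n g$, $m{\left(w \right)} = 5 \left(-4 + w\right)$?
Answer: $- \frac{78}{737981} - \frac{\sqrt{87339}}{2951924} \approx -0.00020581$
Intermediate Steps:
$m{\left(w \right)} = -20 + 5 w$
$R{\left(g,n \right)} = g n$
$Y = -304$ ($Y = \left(-20 + 5 \left(-1\right)\right) 16 - -96 = \left(-20 - 5\right) 16 + 96 = \left(-25\right) 16 + 96 = -400 + 96 = -304$)
$y{\left(v,x \right)} = 78 + \frac{\sqrt{v + x^{2}}}{4}$ ($y{\left(v,x \right)} = 2 + \frac{\sqrt{x^{2} + v} - -304}{4} = 2 + \frac{\sqrt{v + x^{2}} + 304}{4} = 2 + \frac{304 + \sqrt{v + x^{2}}}{4} = 2 + \left(76 + \frac{\sqrt{v + x^{2}}}{4}\right) = 78 + \frac{\sqrt{v + x^{2}}}{4}$)
$\frac{y{\left(903,-294 \right)}}{-737981} = \frac{78 + \frac{\sqrt{903 + \left(-294\right)^{2}}}{4}}{-737981} = \left(78 + \frac{\sqrt{903 + 86436}}{4}\right) \left(- \frac{1}{737981}\right) = \left(78 + \frac{\sqrt{87339}}{4}\right) \left(- \frac{1}{737981}\right) = - \frac{78}{737981} - \frac{\sqrt{87339}}{2951924}$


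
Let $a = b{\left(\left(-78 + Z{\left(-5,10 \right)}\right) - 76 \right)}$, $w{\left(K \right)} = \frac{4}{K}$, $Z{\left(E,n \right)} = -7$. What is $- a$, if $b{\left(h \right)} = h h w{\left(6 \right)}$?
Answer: $- \frac{51842}{3} \approx -17281.0$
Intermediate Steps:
$b{\left(h \right)} = \frac{2 h^{2}}{3}$ ($b{\left(h \right)} = h h \frac{4}{6} = h^{2} \cdot 4 \cdot \frac{1}{6} = h^{2} \cdot \frac{2}{3} = \frac{2 h^{2}}{3}$)
$a = \frac{51842}{3}$ ($a = \frac{2 \left(\left(-78 - 7\right) - 76\right)^{2}}{3} = \frac{2 \left(-85 - 76\right)^{2}}{3} = \frac{2 \left(-161\right)^{2}}{3} = \frac{2}{3} \cdot 25921 = \frac{51842}{3} \approx 17281.0$)
$- a = \left(-1\right) \frac{51842}{3} = - \frac{51842}{3}$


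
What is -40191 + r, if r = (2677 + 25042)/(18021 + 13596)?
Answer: -1270691128/31617 ≈ -40190.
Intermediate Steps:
r = 27719/31617 ≈ 0.87671
-40191 + r = -40191 + 27719/31617 = -1270691128/31617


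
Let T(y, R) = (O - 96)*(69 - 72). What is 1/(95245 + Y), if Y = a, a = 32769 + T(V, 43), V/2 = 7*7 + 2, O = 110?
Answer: 1/127972 ≈ 7.8142e-6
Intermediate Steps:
V = 102 (V = 2*(7*7 + 2) = 2*(49 + 2) = 2*51 = 102)
T(y, R) = -42 (T(y, R) = (110 - 96)*(69 - 72) = 14*(-3) = -42)
a = 32727 (a = 32769 - 42 = 32727)
Y = 32727
1/(95245 + Y) = 1/(95245 + 32727) = 1/127972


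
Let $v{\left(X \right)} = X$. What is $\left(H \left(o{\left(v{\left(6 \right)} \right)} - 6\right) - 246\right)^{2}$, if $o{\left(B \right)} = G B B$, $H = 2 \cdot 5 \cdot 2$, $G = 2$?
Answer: $1153476$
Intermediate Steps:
$H = 20$ ($H = 10 \cdot 2 = 20$)
$o{\left(B \right)} = 2 B^{2}$ ($o{\left(B \right)} = 2 B B = 2 B^{2}$)
$\left(H \left(o{\left(v{\left(6 \right)} \right)} - 6\right) - 246\right)^{2} = \left(20 \left(2 \cdot 6^{2} - 6\right) - 246\right)^{2} = \left(20 \left(2 \cdot 36 - 6\right) - 246\right)^{2} = \left(20 \left(72 - 6\right) - 246\right)^{2} = \left(20 \cdot 66 - 246\right)^{2} = \left(1320 - 246\right)^{2} = 1074^{2} = 1153476$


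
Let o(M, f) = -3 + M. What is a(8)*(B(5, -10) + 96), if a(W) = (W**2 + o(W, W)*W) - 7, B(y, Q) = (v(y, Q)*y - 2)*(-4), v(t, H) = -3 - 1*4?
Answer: 23668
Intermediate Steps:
v(t, H) = -7 (v(t, H) = -3 - 4 = -7)
B(y, Q) = 8 + 28*y (B(y, Q) = (-7*y - 2)*(-4) = (-2 - 7*y)*(-4) = 8 + 28*y)
a(W) = -7 + W**2 + W*(-3 + W) (a(W) = (W**2 + (-3 + W)*W) - 7 = (W**2 + W*(-3 + W)) - 7 = -7 + W**2 + W*(-3 + W))
a(8)*(B(5, -10) + 96) = (-7 + 8**2 + 8*(-3 + 8))*((8 + 28*5) + 96) = (-7 + 64 + 8*5)*((8 + 140) + 96) = (-7 + 64 + 40)*(148 + 96) = 97*244 = 23668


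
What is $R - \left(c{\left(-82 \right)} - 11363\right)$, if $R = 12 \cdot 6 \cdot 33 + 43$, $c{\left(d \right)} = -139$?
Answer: $13921$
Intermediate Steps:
$R = 2419$ ($R = 12 \cdot 198 + 43 = 2376 + 43 = 2419$)
$R - \left(c{\left(-82 \right)} - 11363\right) = 2419 - \left(-139 - 11363\right) = 2419 - -11502 = 2419 + 11502 = 13921$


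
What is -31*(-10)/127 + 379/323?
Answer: 148263/41021 ≈ 3.6143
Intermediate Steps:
-31*(-10)/127 + 379/323 = 310*(1/127) + 379*(1/323) = 310/127 + 379/323 = 148263/41021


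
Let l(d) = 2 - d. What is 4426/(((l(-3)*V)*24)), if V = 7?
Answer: 2213/420 ≈ 5.2691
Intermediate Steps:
4426/(((l(-3)*V)*24)) = 4426/((((2 - 1*(-3))*7)*24)) = 4426/((((2 + 3)*7)*24)) = 4426/(((5*7)*24)) = 4426/((35*24)) = 4426/840 = 4426*(1/840) = 2213/420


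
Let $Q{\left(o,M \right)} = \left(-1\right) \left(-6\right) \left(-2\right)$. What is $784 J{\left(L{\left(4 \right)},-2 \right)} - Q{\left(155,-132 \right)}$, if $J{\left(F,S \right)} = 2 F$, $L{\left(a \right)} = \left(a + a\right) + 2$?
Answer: $15692$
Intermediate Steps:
$L{\left(a \right)} = 2 + 2 a$ ($L{\left(a \right)} = 2 a + 2 = 2 + 2 a$)
$Q{\left(o,M \right)} = -12$ ($Q{\left(o,M \right)} = 6 \left(-2\right) = -12$)
$784 J{\left(L{\left(4 \right)},-2 \right)} - Q{\left(155,-132 \right)} = 784 \cdot 2 \left(2 + 2 \cdot 4\right) - -12 = 784 \cdot 2 \left(2 + 8\right) + 12 = 784 \cdot 2 \cdot 10 + 12 = 784 \cdot 20 + 12 = 15680 + 12 = 15692$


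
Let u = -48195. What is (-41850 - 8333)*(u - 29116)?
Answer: 3879697913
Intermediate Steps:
(-41850 - 8333)*(u - 29116) = (-41850 - 8333)*(-48195 - 29116) = -50183*(-77311) = 3879697913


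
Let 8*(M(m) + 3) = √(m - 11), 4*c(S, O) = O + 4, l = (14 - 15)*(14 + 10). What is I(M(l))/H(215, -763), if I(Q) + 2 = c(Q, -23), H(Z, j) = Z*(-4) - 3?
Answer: 27/3452 ≈ 0.0078216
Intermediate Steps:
H(Z, j) = -3 - 4*Z (H(Z, j) = -4*Z - 3 = -3 - 4*Z)
l = -24 (l = -1*24 = -24)
c(S, O) = 1 + O/4 (c(S, O) = (O + 4)/4 = (4 + O)/4 = 1 + O/4)
M(m) = -3 + √(-11 + m)/8 (M(m) = -3 + √(m - 11)/8 = -3 + √(-11 + m)/8)
I(Q) = -27/4 (I(Q) = -2 + (1 + (¼)*(-23)) = -2 + (1 - 23/4) = -2 - 19/4 = -27/4)
I(M(l))/H(215, -763) = -27/(4*(-3 - 4*215)) = -27/(4*(-3 - 860)) = -27/4/(-863) = -27/4*(-1/863) = 27/3452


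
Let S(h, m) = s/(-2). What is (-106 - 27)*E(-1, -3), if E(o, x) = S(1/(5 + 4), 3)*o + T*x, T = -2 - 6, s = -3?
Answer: -5985/2 ≈ -2992.5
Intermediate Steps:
S(h, m) = 3/2 (S(h, m) = -3/(-2) = -3*(-1/2) = 3/2)
T = -8
E(o, x) = -8*x + 3*o/2 (E(o, x) = 3*o/2 - 8*x = -8*x + 3*o/2)
(-106 - 27)*E(-1, -3) = (-106 - 27)*(-8*(-3) + (3/2)*(-1)) = -133*(24 - 3/2) = -133*45/2 = -5985/2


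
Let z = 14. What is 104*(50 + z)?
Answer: 6656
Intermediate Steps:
104*(50 + z) = 104*(50 + 14) = 104*64 = 6656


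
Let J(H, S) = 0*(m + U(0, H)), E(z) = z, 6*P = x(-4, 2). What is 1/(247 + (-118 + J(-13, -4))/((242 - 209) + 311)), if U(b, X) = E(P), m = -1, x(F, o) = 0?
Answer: 172/42425 ≈ 0.0040542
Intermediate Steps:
P = 0 (P = (⅙)*0 = 0)
U(b, X) = 0
J(H, S) = 0 (J(H, S) = 0*(-1 + 0) = 0*(-1) = 0)
1/(247 + (-118 + J(-13, -4))/((242 - 209) + 311)) = 1/(247 + (-118 + 0)/((242 - 209) + 311)) = 1/(247 - 118/(33 + 311)) = 1/(247 - 118/344) = 1/(247 - 118*1/344) = 1/(247 - 59/172) = 1/(42425/172) = 172/42425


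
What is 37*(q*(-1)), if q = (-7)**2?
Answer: -1813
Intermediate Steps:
q = 49
37*(q*(-1)) = 37*(49*(-1)) = 37*(-49) = -1813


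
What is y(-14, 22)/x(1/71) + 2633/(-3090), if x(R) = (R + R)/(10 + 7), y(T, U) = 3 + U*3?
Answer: 64334801/1545 ≈ 41641.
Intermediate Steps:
y(T, U) = 3 + 3*U
x(R) = 2*R/17 (x(R) = (2*R)/17 = (2*R)*(1/17) = 2*R/17)
y(-14, 22)/x(1/71) + 2633/(-3090) = (3 + 3*22)/(((2/17)/71)) + 2633/(-3090) = (3 + 66)/(((2/17)*(1/71))) + 2633*(-1/3090) = 69/(2/1207) - 2633/3090 = 69*(1207/2) - 2633/3090 = 83283/2 - 2633/3090 = 64334801/1545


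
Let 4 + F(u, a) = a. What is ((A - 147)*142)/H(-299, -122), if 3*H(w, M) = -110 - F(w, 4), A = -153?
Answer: 12780/11 ≈ 1161.8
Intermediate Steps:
F(u, a) = -4 + a
H(w, M) = -110/3 (H(w, M) = (-110 - (-4 + 4))/3 = (-110 - 1*0)/3 = (-110 + 0)/3 = (⅓)*(-110) = -110/3)
((A - 147)*142)/H(-299, -122) = ((-153 - 147)*142)/(-110/3) = -300*142*(-3/110) = -42600*(-3/110) = 12780/11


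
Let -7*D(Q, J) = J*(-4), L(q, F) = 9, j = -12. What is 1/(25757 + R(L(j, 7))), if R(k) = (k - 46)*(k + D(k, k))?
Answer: 7/176636 ≈ 3.9630e-5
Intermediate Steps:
D(Q, J) = 4*J/7 (D(Q, J) = -J*(-4)/7 = -(-4)*J/7 = 4*J/7)
R(k) = 11*k*(-46 + k)/7 (R(k) = (k - 46)*(k + 4*k/7) = (-46 + k)*(11*k/7) = 11*k*(-46 + k)/7)
1/(25757 + R(L(j, 7))) = 1/(25757 + (11/7)*9*(-46 + 9)) = 1/(25757 + (11/7)*9*(-37)) = 1/(25757 - 3663/7) = 1/(176636/7) = 7/176636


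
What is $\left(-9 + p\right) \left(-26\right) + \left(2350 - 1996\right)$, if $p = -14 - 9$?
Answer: $1186$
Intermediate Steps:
$p = -23$ ($p = -14 - 9 = -23$)
$\left(-9 + p\right) \left(-26\right) + \left(2350 - 1996\right) = \left(-9 - 23\right) \left(-26\right) + \left(2350 - 1996\right) = \left(-32\right) \left(-26\right) + \left(2350 - 1996\right) = 832 + 354 = 1186$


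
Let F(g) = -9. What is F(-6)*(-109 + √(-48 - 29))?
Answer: 981 - 9*I*√77 ≈ 981.0 - 78.975*I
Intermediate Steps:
F(-6)*(-109 + √(-48 - 29)) = -9*(-109 + √(-48 - 29)) = -9*(-109 + √(-77)) = -9*(-109 + I*√77) = 981 - 9*I*√77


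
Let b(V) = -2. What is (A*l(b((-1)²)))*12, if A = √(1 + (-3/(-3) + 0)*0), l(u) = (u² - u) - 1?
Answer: 60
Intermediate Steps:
l(u) = -1 + u² - u
A = 1 (A = √(1 + (-3*(-⅓) + 0)*0) = √(1 + (1 + 0)*0) = √(1 + 1*0) = √(1 + 0) = √1 = 1)
(A*l(b((-1)²)))*12 = (1*(-1 + (-2)² - 1*(-2)))*12 = (1*(-1 + 4 + 2))*12 = (1*5)*12 = 5*12 = 60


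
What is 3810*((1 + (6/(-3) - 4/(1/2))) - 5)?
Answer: -53340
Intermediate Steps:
3810*((1 + (6/(-3) - 4/(1/2))) - 5) = 3810*((1 + (6*(-⅓) - 4/½)) - 5) = 3810*((1 + (-2 - 4*2)) - 5) = 3810*((1 + (-2 - 8)) - 5) = 3810*((1 - 10) - 5) = 3810*(-9 - 5) = 3810*(-14) = -53340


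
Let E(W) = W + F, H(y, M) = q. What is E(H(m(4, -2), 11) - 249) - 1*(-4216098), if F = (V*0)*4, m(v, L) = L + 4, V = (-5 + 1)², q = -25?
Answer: 4215824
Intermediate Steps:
V = 16 (V = (-4)² = 16)
m(v, L) = 4 + L
H(y, M) = -25
F = 0 (F = (16*0)*4 = 0*4 = 0)
E(W) = W (E(W) = W + 0 = W)
E(H(m(4, -2), 11) - 249) - 1*(-4216098) = (-25 - 249) - 1*(-4216098) = -274 + 4216098 = 4215824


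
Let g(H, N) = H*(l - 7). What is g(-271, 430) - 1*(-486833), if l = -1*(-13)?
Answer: 485207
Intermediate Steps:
l = 13
g(H, N) = 6*H (g(H, N) = H*(13 - 7) = H*6 = 6*H)
g(-271, 430) - 1*(-486833) = 6*(-271) - 1*(-486833) = -1626 + 486833 = 485207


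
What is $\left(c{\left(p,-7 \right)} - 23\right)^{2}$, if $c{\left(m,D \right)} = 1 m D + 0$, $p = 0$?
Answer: $529$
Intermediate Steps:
$c{\left(m,D \right)} = D m$ ($c{\left(m,D \right)} = m D + 0 = D m + 0 = D m$)
$\left(c{\left(p,-7 \right)} - 23\right)^{2} = \left(\left(-7\right) 0 - 23\right)^{2} = \left(0 - 23\right)^{2} = \left(-23\right)^{2} = 529$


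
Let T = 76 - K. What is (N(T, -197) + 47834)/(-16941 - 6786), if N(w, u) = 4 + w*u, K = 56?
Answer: -43898/23727 ≈ -1.8501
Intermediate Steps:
T = 20 (T = 76 - 1*56 = 76 - 56 = 20)
N(w, u) = 4 + u*w
(N(T, -197) + 47834)/(-16941 - 6786) = ((4 - 197*20) + 47834)/(-16941 - 6786) = ((4 - 3940) + 47834)/(-23727) = (-3936 + 47834)*(-1/23727) = 43898*(-1/23727) = -43898/23727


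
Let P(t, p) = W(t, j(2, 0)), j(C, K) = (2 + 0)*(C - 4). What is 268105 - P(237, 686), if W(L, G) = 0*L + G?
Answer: 268109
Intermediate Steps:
j(C, K) = -8 + 2*C (j(C, K) = 2*(-4 + C) = -8 + 2*C)
W(L, G) = G (W(L, G) = 0 + G = G)
P(t, p) = -4 (P(t, p) = -8 + 2*2 = -8 + 4 = -4)
268105 - P(237, 686) = 268105 - 1*(-4) = 268105 + 4 = 268109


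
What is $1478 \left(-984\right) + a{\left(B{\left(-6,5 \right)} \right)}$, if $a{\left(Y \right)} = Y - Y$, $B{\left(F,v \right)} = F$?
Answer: $-1454352$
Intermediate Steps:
$a{\left(Y \right)} = 0$
$1478 \left(-984\right) + a{\left(B{\left(-6,5 \right)} \right)} = 1478 \left(-984\right) + 0 = -1454352 + 0 = -1454352$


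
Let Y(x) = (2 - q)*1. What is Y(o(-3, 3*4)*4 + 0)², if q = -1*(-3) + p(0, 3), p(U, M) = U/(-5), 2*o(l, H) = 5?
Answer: 1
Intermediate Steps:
o(l, H) = 5/2 (o(l, H) = (½)*5 = 5/2)
p(U, M) = -U/5 (p(U, M) = U*(-⅕) = -U/5)
q = 3 (q = -1*(-3) - ⅕*0 = 3 + 0 = 3)
Y(x) = -1 (Y(x) = (2 - 1*3)*1 = (2 - 3)*1 = -1*1 = -1)
Y(o(-3, 3*4)*4 + 0)² = (-1)² = 1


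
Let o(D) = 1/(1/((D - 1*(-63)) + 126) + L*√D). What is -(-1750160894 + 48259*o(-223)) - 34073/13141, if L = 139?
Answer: 114550948091510678140615/65451667131809 + 7754449156*I*√223/4980721949 ≈ 1.7502e+9 + 23.249*I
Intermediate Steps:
o(D) = 1/(1/(189 + D) + 139*√D) (o(D) = 1/(1/((D - 1*(-63)) + 126) + 139*√D) = 1/(1/((D + 63) + 126) + 139*√D) = 1/(1/((63 + D) + 126) + 139*√D) = 1/(1/(189 + D) + 139*√D))
-(-1750160894 + 48259*o(-223)) - 34073/13141 = -(-1750160894 + 48259*(189 - 223)/(1 + 139*(-223)^(3/2) + 26271*√(-223))) - 34073/13141 = -(-1750160894 - 1640806/(1 + 139*(-223*I*√223) + 26271*(I*√223))) - 34073*1/13141 = -(-1750160894 - 1640806/(1 - 30997*I*√223 + 26271*I*√223)) - 34073/13141 = -(-1750160894 - 1640806/(1 - 4726*I*√223)) - 34073/13141 = -48259*(-36266 - 34/(1 - 4726*I*√223)) - 34073/13141 = (1750160894 + 1640806/(1 - 4726*I*√223)) - 34073/13141 = 22998864273981/13141 + 1640806/(1 - 4726*I*√223)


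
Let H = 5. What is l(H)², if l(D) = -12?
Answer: 144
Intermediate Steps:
l(H)² = (-12)² = 144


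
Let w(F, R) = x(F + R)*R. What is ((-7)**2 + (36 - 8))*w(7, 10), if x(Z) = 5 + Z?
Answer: 16940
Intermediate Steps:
w(F, R) = R*(5 + F + R) (w(F, R) = (5 + (F + R))*R = (5 + F + R)*R = R*(5 + F + R))
((-7)**2 + (36 - 8))*w(7, 10) = ((-7)**2 + (36 - 8))*(10*(5 + 7 + 10)) = (49 + 28)*(10*22) = 77*220 = 16940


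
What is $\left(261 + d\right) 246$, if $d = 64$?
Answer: $79950$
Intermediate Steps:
$\left(261 + d\right) 246 = \left(261 + 64\right) 246 = 325 \cdot 246 = 79950$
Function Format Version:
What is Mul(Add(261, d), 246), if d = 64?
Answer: 79950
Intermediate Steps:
Mul(Add(261, d), 246) = Mul(Add(261, 64), 246) = Mul(325, 246) = 79950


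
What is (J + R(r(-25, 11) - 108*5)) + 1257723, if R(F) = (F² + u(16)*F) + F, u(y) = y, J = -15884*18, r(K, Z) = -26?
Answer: 1282545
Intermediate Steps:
J = -285912
R(F) = F² + 17*F (R(F) = (F² + 16*F) + F = F² + 17*F)
(J + R(r(-25, 11) - 108*5)) + 1257723 = (-285912 + (-26 - 108*5)*(17 + (-26 - 108*5))) + 1257723 = (-285912 + (-26 - 1*540)*(17 + (-26 - 1*540))) + 1257723 = (-285912 + (-26 - 540)*(17 + (-26 - 540))) + 1257723 = (-285912 - 566*(17 - 566)) + 1257723 = (-285912 - 566*(-549)) + 1257723 = (-285912 + 310734) + 1257723 = 24822 + 1257723 = 1282545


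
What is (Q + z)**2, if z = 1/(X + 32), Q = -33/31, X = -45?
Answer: 211600/162409 ≈ 1.3029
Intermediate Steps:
Q = -33/31 (Q = -33*1/31 = -33/31 ≈ -1.0645)
z = -1/13 (z = 1/(-45 + 32) = 1/(-13) = -1/13 ≈ -0.076923)
(Q + z)**2 = (-33/31 - 1/13)**2 = (-460/403)**2 = 211600/162409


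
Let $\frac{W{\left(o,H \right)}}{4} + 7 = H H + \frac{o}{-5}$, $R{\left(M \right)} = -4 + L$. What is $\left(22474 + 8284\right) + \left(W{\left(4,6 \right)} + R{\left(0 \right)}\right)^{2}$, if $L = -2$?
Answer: $\frac{1054106}{25} \approx 42164.0$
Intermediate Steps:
$R{\left(M \right)} = -6$ ($R{\left(M \right)} = -4 - 2 = -6$)
$W{\left(o,H \right)} = -28 + 4 H^{2} - \frac{4 o}{5}$ ($W{\left(o,H \right)} = -28 + 4 \left(H H + \frac{o}{-5}\right) = -28 + 4 \left(H^{2} + o \left(- \frac{1}{5}\right)\right) = -28 + 4 \left(H^{2} - \frac{o}{5}\right) = -28 + \left(4 H^{2} - \frac{4 o}{5}\right) = -28 + 4 H^{2} - \frac{4 o}{5}$)
$\left(22474 + 8284\right) + \left(W{\left(4,6 \right)} + R{\left(0 \right)}\right)^{2} = \left(22474 + 8284\right) + \left(\left(-28 + 4 \cdot 6^{2} - \frac{16}{5}\right) - 6\right)^{2} = 30758 + \left(\left(-28 + 4 \cdot 36 - \frac{16}{5}\right) - 6\right)^{2} = 30758 + \left(\left(-28 + 144 - \frac{16}{5}\right) - 6\right)^{2} = 30758 + \left(\frac{564}{5} - 6\right)^{2} = 30758 + \left(\frac{534}{5}\right)^{2} = 30758 + \frac{285156}{25} = \frac{1054106}{25}$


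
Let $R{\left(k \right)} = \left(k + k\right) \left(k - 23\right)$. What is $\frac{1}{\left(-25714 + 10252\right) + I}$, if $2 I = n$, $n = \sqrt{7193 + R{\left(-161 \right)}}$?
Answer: $- \frac{20616}{318742445} - \frac{2 \sqrt{66441}}{956227335} \approx -6.5218 \cdot 10^{-5}$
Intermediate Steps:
$R{\left(k \right)} = 2 k \left(-23 + k\right)$
$n = \sqrt{66441}$ ($n = \sqrt{7193 + 2 \left(-161\right) \left(-23 - 161\right)} = \sqrt{7193 + 2 \left(-161\right) \left(-184\right)} = \sqrt{7193 + 59248} = \sqrt{66441} \approx 257.76$)
$I = \frac{\sqrt{66441}}{2} \approx 128.88$
$\frac{1}{\left(-25714 + 10252\right) + I} = \frac{1}{\left(-25714 + 10252\right) + \frac{\sqrt{66441}}{2}} = \frac{1}{-15462 + \frac{\sqrt{66441}}{2}}$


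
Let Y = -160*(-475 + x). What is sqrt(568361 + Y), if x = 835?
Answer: sqrt(510761) ≈ 714.68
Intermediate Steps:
Y = -57600 (Y = -160*(-475 + 835) = -160*360 = -57600)
sqrt(568361 + Y) = sqrt(568361 - 57600) = sqrt(510761)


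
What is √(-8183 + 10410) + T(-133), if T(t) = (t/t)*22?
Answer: 22 + √2227 ≈ 69.191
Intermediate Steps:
T(t) = 22 (T(t) = 1*22 = 22)
√(-8183 + 10410) + T(-133) = √(-8183 + 10410) + 22 = √2227 + 22 = 22 + √2227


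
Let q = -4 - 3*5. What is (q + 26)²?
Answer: 49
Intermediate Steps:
q = -19 (q = -4 - 15 = -19)
(q + 26)² = (-19 + 26)² = 7² = 49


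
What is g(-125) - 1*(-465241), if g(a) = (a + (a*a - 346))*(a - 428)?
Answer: -7914921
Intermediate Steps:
g(a) = (-428 + a)*(-346 + a + a²) (g(a) = (a + (a² - 346))*(-428 + a) = (a + (-346 + a²))*(-428 + a) = (-346 + a + a²)*(-428 + a) = (-428 + a)*(-346 + a + a²))
g(-125) - 1*(-465241) = (148088 + (-125)³ - 774*(-125) - 427*(-125)²) - 1*(-465241) = (148088 - 1953125 + 96750 - 427*15625) + 465241 = (148088 - 1953125 + 96750 - 6671875) + 465241 = -8380162 + 465241 = -7914921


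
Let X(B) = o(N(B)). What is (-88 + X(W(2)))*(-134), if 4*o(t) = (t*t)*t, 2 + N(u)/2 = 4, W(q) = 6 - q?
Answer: 9648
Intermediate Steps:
N(u) = 4 (N(u) = -4 + 2*4 = -4 + 8 = 4)
o(t) = t³/4 (o(t) = ((t*t)*t)/4 = (t²*t)/4 = t³/4)
X(B) = 16 (X(B) = (¼)*4³ = (¼)*64 = 16)
(-88 + X(W(2)))*(-134) = (-88 + 16)*(-134) = -72*(-134) = 9648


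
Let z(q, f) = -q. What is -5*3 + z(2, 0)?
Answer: -17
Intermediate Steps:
-5*3 + z(2, 0) = -5*3 - 1*2 = -15 - 2 = -17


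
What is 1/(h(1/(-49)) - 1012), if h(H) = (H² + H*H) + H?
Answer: -2401/2429859 ≈ -0.00098812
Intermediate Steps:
h(H) = H + 2*H² (h(H) = (H² + H²) + H = 2*H² + H = H + 2*H²)
1/(h(1/(-49)) - 1012) = 1/((1 + 2/(-49))/(-49) - 1012) = 1/(-(1 + 2*(-1/49))/49 - 1012) = 1/(-(1 - 2/49)/49 - 1012) = 1/(-1/49*47/49 - 1012) = 1/(-47/2401 - 1012) = 1/(-2429859/2401) = -2401/2429859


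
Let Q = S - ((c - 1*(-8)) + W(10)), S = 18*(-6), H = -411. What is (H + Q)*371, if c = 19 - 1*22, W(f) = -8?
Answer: -191436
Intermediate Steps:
S = -108
c = -3 (c = 19 - 22 = -3)
Q = -105 (Q = -108 - ((-3 - 1*(-8)) - 8) = -108 - ((-3 + 8) - 8) = -108 - (5 - 8) = -108 - 1*(-3) = -108 + 3 = -105)
(H + Q)*371 = (-411 - 105)*371 = -516*371 = -191436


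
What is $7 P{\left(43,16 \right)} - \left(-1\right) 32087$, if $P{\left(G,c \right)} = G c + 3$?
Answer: $36924$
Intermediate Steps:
$P{\left(G,c \right)} = 3 + G c$
$7 P{\left(43,16 \right)} - \left(-1\right) 32087 = 7 \left(3 + 43 \cdot 16\right) - \left(-1\right) 32087 = 7 \left(3 + 688\right) - -32087 = 7 \cdot 691 + 32087 = 4837 + 32087 = 36924$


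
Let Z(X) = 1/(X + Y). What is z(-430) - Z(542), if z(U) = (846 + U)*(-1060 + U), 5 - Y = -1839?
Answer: -1478938241/2386 ≈ -6.1984e+5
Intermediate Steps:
Y = 1844 (Y = 5 - 1*(-1839) = 5 + 1839 = 1844)
z(U) = (-1060 + U)*(846 + U)
Z(X) = 1/(1844 + X) (Z(X) = 1/(X + 1844) = 1/(1844 + X))
z(-430) - Z(542) = (-896760 + (-430)² - 214*(-430)) - 1/(1844 + 542) = (-896760 + 184900 + 92020) - 1/2386 = -619840 - 1*1/2386 = -619840 - 1/2386 = -1478938241/2386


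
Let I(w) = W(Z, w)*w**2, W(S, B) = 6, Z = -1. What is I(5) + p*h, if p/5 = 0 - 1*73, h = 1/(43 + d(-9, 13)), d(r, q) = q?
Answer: 8035/56 ≈ 143.48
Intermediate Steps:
h = 1/56 (h = 1/(43 + 13) = 1/56 ≈ 0.017857)
p = -365 (p = 5*(0 - 1*73) = 5*(0 - 73) = 5*(-73) = -365)
I(w) = 6*w**2
I(5) + p*h = 6*5**2 - 365*1/56 = 6*25 - 365/56 = 150 - 365/56 = 8035/56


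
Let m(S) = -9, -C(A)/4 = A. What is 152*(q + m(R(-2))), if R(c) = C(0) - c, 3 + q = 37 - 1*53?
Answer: -4256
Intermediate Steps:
q = -19 (q = -3 + (37 - 1*53) = -3 + (37 - 53) = -3 - 16 = -19)
C(A) = -4*A
R(c) = -c (R(c) = -4*0 - c = 0 - c = -c)
152*(q + m(R(-2))) = 152*(-19 - 9) = 152*(-28) = -4256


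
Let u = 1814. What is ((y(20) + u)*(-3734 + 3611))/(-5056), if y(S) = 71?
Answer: 231855/5056 ≈ 45.857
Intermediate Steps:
((y(20) + u)*(-3734 + 3611))/(-5056) = ((71 + 1814)*(-3734 + 3611))/(-5056) = (1885*(-123))*(-1/5056) = -231855*(-1/5056) = 231855/5056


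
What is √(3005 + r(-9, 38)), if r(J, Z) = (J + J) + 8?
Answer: √2995 ≈ 54.727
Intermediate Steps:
r(J, Z) = 8 + 2*J (r(J, Z) = 2*J + 8 = 8 + 2*J)
√(3005 + r(-9, 38)) = √(3005 + (8 + 2*(-9))) = √(3005 + (8 - 18)) = √(3005 - 10) = √2995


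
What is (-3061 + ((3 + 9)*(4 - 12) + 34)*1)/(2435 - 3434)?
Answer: 347/111 ≈ 3.1261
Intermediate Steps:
(-3061 + ((3 + 9)*(4 - 12) + 34)*1)/(2435 - 3434) = (-3061 + (12*(-8) + 34)*1)/(-999) = (-3061 + (-96 + 34)*1)*(-1/999) = (-3061 - 62*1)*(-1/999) = (-3061 - 62)*(-1/999) = -3123*(-1/999) = 347/111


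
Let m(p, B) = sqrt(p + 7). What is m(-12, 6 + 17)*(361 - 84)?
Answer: 277*I*sqrt(5) ≈ 619.39*I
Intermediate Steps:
m(p, B) = sqrt(7 + p)
m(-12, 6 + 17)*(361 - 84) = sqrt(7 - 12)*(361 - 84) = sqrt(-5)*277 = (I*sqrt(5))*277 = 277*I*sqrt(5)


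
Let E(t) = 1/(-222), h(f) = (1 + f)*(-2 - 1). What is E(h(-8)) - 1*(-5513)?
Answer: 1223885/222 ≈ 5513.0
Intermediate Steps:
h(f) = -3 - 3*f (h(f) = (1 + f)*(-3) = -3 - 3*f)
E(t) = -1/222
E(h(-8)) - 1*(-5513) = -1/222 - 1*(-5513) = -1/222 + 5513 = 1223885/222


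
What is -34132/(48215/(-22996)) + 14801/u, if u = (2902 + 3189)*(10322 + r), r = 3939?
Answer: 68179313009469687/4188135754465 ≈ 16279.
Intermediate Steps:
u = 86863751 (u = (2902 + 3189)*(10322 + 3939) = 6091*14261 = 86863751)
-34132/(48215/(-22996)) + 14801/u = -34132/(48215/(-22996)) + 14801/86863751 = -34132/(48215*(-1/22996)) + 14801*(1/86863751) = -34132/(-48215/22996) + 14801/86863751 = -34132*(-22996/48215) + 14801/86863751 = 784899472/48215 + 14801/86863751 = 68179313009469687/4188135754465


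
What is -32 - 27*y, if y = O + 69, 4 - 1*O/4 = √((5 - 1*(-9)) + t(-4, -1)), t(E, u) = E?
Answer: -2327 + 108*√10 ≈ -1985.5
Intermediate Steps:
O = 16 - 4*√10 (O = 16 - 4*√((5 - 1*(-9)) - 4) = 16 - 4*√((5 + 9) - 4) = 16 - 4*√(14 - 4) = 16 - 4*√10 ≈ 3.3509)
y = 85 - 4*√10 (y = (16 - 4*√10) + 69 = 85 - 4*√10 ≈ 72.351)
-32 - 27*y = -32 - 27*(85 - 4*√10) = -32 + (-2295 + 108*√10) = -2327 + 108*√10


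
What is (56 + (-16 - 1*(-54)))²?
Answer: 8836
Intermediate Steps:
(56 + (-16 - 1*(-54)))² = (56 + (-16 + 54))² = (56 + 38)² = 94² = 8836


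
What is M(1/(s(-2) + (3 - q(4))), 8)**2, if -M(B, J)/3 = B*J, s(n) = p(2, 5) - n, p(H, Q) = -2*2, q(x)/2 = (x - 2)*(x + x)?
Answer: 576/961 ≈ 0.59938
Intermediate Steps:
q(x) = 4*x*(-2 + x) (q(x) = 2*((x - 2)*(x + x)) = 2*((-2 + x)*(2*x)) = 2*(2*x*(-2 + x)) = 4*x*(-2 + x))
p(H, Q) = -4
s(n) = -4 - n
M(B, J) = -3*B*J
M(1/(s(-2) + (3 - q(4))), 8)**2 = (-3*8/((-4 - 1*(-2)) + (3 - 4*4*(-2 + 4))))**2 = (-3*8/((-4 + 2) + (3 - 4*4*2)))**2 = (-3*8/(-2 + (3 - 1*32)))**2 = (-3*8/(-2 + (3 - 32)))**2 = (-3*8/(-2 - 29))**2 = (-3*8/(-31))**2 = (-3*(-1/31)*8)**2 = (24/31)**2 = 576/961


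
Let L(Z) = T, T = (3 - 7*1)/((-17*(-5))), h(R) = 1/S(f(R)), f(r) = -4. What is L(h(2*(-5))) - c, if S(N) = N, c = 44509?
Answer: -3783269/85 ≈ -44509.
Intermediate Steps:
h(R) = -1/4 (h(R) = 1/(-4) = -1/4)
T = -4/85 (T = (3 - 7)/85 = -4*1/85 = -4/85 ≈ -0.047059)
L(Z) = -4/85
L(h(2*(-5))) - c = -4/85 - 1*44509 = -4/85 - 44509 = -3783269/85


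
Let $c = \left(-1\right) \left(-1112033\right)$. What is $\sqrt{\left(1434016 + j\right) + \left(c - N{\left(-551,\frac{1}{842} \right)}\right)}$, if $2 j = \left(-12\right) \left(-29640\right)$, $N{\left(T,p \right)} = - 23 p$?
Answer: $\frac{\sqrt{1931139260362}}{842} \approx 1650.4$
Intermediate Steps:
$c = 1112033$
$j = 177840$ ($j = \frac{\left(-12\right) \left(-29640\right)}{2} = \frac{1}{2} \cdot 355680 = 177840$)
$\sqrt{\left(1434016 + j\right) + \left(c - N{\left(-551,\frac{1}{842} \right)}\right)} = \sqrt{\left(1434016 + 177840\right) + \left(1112033 - - \frac{23}{842}\right)} = \sqrt{1611856 + \left(1112033 - \left(-23\right) \frac{1}{842}\right)} = \sqrt{1611856 + \left(1112033 - - \frac{23}{842}\right)} = \sqrt{1611856 + \left(1112033 + \frac{23}{842}\right)} = \sqrt{1611856 + \frac{936331809}{842}} = \sqrt{\frac{2293514561}{842}} = \frac{\sqrt{1931139260362}}{842}$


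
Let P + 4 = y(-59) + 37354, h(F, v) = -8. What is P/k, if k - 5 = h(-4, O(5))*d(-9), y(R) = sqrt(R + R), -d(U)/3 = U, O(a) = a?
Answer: -37350/211 - I*sqrt(118)/211 ≈ -177.01 - 0.051482*I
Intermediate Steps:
d(U) = -3*U
y(R) = sqrt(2)*sqrt(R) (y(R) = sqrt(2*R) = sqrt(2)*sqrt(R))
P = 37350 + I*sqrt(118) (P = -4 + (sqrt(2)*sqrt(-59) + 37354) = -4 + (sqrt(2)*(I*sqrt(59)) + 37354) = -4 + (I*sqrt(118) + 37354) = -4 + (37354 + I*sqrt(118)) = 37350 + I*sqrt(118) ≈ 37350.0 + 10.863*I)
k = -211 (k = 5 - (-24)*(-9) = 5 - 8*27 = 5 - 216 = -211)
P/k = (37350 + I*sqrt(118))/(-211) = (37350 + I*sqrt(118))*(-1/211) = -37350/211 - I*sqrt(118)/211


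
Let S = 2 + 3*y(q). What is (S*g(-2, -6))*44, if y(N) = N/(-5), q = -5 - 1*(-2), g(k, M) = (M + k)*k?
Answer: 13376/5 ≈ 2675.2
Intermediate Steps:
g(k, M) = k*(M + k)
q = -3 (q = -5 + 2 = -3)
y(N) = -N/5 (y(N) = N*(-⅕) = -N/5)
S = 19/5 (S = 2 + 3*(-⅕*(-3)) = 2 + 3*(⅗) = 2 + 9/5 = 19/5 ≈ 3.8000)
(S*g(-2, -6))*44 = (19*(-2*(-6 - 2))/5)*44 = (19*(-2*(-8))/5)*44 = ((19/5)*16)*44 = (304/5)*44 = 13376/5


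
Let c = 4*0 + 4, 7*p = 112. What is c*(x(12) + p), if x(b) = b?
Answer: 112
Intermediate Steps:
p = 16 (p = (⅐)*112 = 16)
c = 4 (c = 0 + 4 = 4)
c*(x(12) + p) = 4*(12 + 16) = 4*28 = 112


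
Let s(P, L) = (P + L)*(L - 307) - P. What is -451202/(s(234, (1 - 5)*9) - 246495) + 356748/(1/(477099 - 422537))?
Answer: 6124489615168970/314643 ≈ 1.9465e+10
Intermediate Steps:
s(P, L) = -P + (-307 + L)*(L + P) (s(P, L) = (L + P)*(-307 + L) - P = (-307 + L)*(L + P) - P = -P + (-307 + L)*(L + P))
-451202/(s(234, (1 - 5)*9) - 246495) + 356748/(1/(477099 - 422537)) = -451202/((((1 - 5)*9)**2 - 308*234 - 307*(1 - 5)*9 + ((1 - 5)*9)*234) - 246495) + 356748/(1/(477099 - 422537)) = -451202/(((-4*9)**2 - 72072 - (-1228)*9 - 4*9*234) - 246495) + 356748/(1/54562) = -451202/(((-36)**2 - 72072 - 307*(-36) - 36*234) - 246495) + 356748/(1/54562) = -451202/((1296 - 72072 + 11052 - 8424) - 246495) + 356748*54562 = -451202/(-68148 - 246495) + 19464884376 = -451202/(-314643) + 19464884376 = -451202*(-1/314643) + 19464884376 = 451202/314643 + 19464884376 = 6124489615168970/314643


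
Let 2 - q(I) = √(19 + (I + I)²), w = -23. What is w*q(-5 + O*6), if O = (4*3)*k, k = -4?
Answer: -46 + 23*√343415 ≈ 13432.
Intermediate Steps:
O = -48 (O = (4*3)*(-4) = 12*(-4) = -48)
q(I) = 2 - √(19 + 4*I²) (q(I) = 2 - √(19 + (I + I)²) = 2 - √(19 + (2*I)²) = 2 - √(19 + 4*I²))
w*q(-5 + O*6) = -23*(2 - √(19 + 4*(-5 - 48*6)²)) = -23*(2 - √(19 + 4*(-5 - 288)²)) = -23*(2 - √(19 + 4*(-293)²)) = -23*(2 - √(19 + 4*85849)) = -23*(2 - √(19 + 343396)) = -23*(2 - √343415) = -46 + 23*√343415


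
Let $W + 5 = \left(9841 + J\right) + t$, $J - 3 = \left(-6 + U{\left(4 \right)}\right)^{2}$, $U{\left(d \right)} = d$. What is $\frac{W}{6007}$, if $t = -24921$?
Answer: $- \frac{15078}{6007} \approx -2.5101$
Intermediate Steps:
$J = 7$ ($J = 3 + \left(-6 + 4\right)^{2} = 3 + \left(-2\right)^{2} = 3 + 4 = 7$)
$W = -15078$ ($W = -5 + \left(\left(9841 + 7\right) - 24921\right) = -5 + \left(9848 - 24921\right) = -5 - 15073 = -15078$)
$\frac{W}{6007} = - \frac{15078}{6007}$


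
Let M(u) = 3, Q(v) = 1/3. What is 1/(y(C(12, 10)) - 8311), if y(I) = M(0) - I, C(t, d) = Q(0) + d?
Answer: -3/24955 ≈ -0.00012022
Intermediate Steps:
Q(v) = ⅓
C(t, d) = ⅓ + d
y(I) = 3 - I
1/(y(C(12, 10)) - 8311) = 1/((3 - (⅓ + 10)) - 8311) = 1/((3 - 1*31/3) - 8311) = 1/((3 - 31/3) - 8311) = 1/(-22/3 - 8311) = 1/(-24955/3) = -3/24955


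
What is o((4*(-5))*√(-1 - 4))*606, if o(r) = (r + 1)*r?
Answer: -1212000 - 12120*I*√5 ≈ -1.212e+6 - 27101.0*I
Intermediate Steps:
o(r) = r*(1 + r) (o(r) = (1 + r)*r = r*(1 + r))
o((4*(-5))*√(-1 - 4))*606 = (((4*(-5))*√(-1 - 4))*(1 + (4*(-5))*√(-1 - 4)))*606 = ((-20*I*√5)*(1 - 20*I*√5))*606 = -20*I*√5*(1 - 20*I*√5)*606 = -12120*I*√5*(1 - 20*I*√5)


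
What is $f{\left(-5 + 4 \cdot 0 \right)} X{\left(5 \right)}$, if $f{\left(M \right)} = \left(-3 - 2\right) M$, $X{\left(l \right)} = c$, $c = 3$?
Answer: $75$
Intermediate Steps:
$X{\left(l \right)} = 3$
$f{\left(M \right)} = - 5 M$
$f{\left(-5 + 4 \cdot 0 \right)} X{\left(5 \right)} = - 5 \left(-5 + 4 \cdot 0\right) 3 = - 5 \left(-5 + 0\right) 3 = \left(-5\right) \left(-5\right) 3 = 25 \cdot 3 = 75$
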